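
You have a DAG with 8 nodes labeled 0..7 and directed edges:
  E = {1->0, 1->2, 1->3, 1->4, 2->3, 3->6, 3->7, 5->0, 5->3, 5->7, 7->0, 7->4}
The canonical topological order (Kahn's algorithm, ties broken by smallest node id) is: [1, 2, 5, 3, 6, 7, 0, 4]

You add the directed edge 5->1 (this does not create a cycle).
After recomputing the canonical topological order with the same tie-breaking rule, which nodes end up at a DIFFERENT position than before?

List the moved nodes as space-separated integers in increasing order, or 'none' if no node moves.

Answer: 1 2 5

Derivation:
Old toposort: [1, 2, 5, 3, 6, 7, 0, 4]
Added edge 5->1
Recompute Kahn (smallest-id tiebreak):
  initial in-degrees: [3, 1, 1, 3, 2, 0, 1, 2]
  ready (indeg=0): [5]
  pop 5: indeg[0]->2; indeg[1]->0; indeg[3]->2; indeg[7]->1 | ready=[1] | order so far=[5]
  pop 1: indeg[0]->1; indeg[2]->0; indeg[3]->1; indeg[4]->1 | ready=[2] | order so far=[5, 1]
  pop 2: indeg[3]->0 | ready=[3] | order so far=[5, 1, 2]
  pop 3: indeg[6]->0; indeg[7]->0 | ready=[6, 7] | order so far=[5, 1, 2, 3]
  pop 6: no out-edges | ready=[7] | order so far=[5, 1, 2, 3, 6]
  pop 7: indeg[0]->0; indeg[4]->0 | ready=[0, 4] | order so far=[5, 1, 2, 3, 6, 7]
  pop 0: no out-edges | ready=[4] | order so far=[5, 1, 2, 3, 6, 7, 0]
  pop 4: no out-edges | ready=[] | order so far=[5, 1, 2, 3, 6, 7, 0, 4]
New canonical toposort: [5, 1, 2, 3, 6, 7, 0, 4]
Compare positions:
  Node 0: index 6 -> 6 (same)
  Node 1: index 0 -> 1 (moved)
  Node 2: index 1 -> 2 (moved)
  Node 3: index 3 -> 3 (same)
  Node 4: index 7 -> 7 (same)
  Node 5: index 2 -> 0 (moved)
  Node 6: index 4 -> 4 (same)
  Node 7: index 5 -> 5 (same)
Nodes that changed position: 1 2 5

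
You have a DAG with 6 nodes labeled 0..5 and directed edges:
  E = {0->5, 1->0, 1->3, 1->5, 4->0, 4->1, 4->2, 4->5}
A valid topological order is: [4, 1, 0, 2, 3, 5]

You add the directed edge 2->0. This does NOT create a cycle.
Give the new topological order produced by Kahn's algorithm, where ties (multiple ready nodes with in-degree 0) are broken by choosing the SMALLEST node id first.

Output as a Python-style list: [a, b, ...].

Answer: [4, 1, 2, 0, 3, 5]

Derivation:
Old toposort: [4, 1, 0, 2, 3, 5]
Added edge: 2->0
Position of 2 (3) > position of 0 (2). Must reorder: 2 must now come before 0.
Run Kahn's algorithm (break ties by smallest node id):
  initial in-degrees: [3, 1, 1, 1, 0, 3]
  ready (indeg=0): [4]
  pop 4: indeg[0]->2; indeg[1]->0; indeg[2]->0; indeg[5]->2 | ready=[1, 2] | order so far=[4]
  pop 1: indeg[0]->1; indeg[3]->0; indeg[5]->1 | ready=[2, 3] | order so far=[4, 1]
  pop 2: indeg[0]->0 | ready=[0, 3] | order so far=[4, 1, 2]
  pop 0: indeg[5]->0 | ready=[3, 5] | order so far=[4, 1, 2, 0]
  pop 3: no out-edges | ready=[5] | order so far=[4, 1, 2, 0, 3]
  pop 5: no out-edges | ready=[] | order so far=[4, 1, 2, 0, 3, 5]
  Result: [4, 1, 2, 0, 3, 5]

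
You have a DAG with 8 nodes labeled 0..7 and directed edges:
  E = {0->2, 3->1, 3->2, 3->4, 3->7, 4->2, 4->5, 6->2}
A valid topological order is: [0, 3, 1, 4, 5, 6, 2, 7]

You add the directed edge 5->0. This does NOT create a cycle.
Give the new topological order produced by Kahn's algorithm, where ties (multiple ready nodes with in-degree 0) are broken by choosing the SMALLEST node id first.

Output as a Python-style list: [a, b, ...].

Answer: [3, 1, 4, 5, 0, 6, 2, 7]

Derivation:
Old toposort: [0, 3, 1, 4, 5, 6, 2, 7]
Added edge: 5->0
Position of 5 (4) > position of 0 (0). Must reorder: 5 must now come before 0.
Run Kahn's algorithm (break ties by smallest node id):
  initial in-degrees: [1, 1, 4, 0, 1, 1, 0, 1]
  ready (indeg=0): [3, 6]
  pop 3: indeg[1]->0; indeg[2]->3; indeg[4]->0; indeg[7]->0 | ready=[1, 4, 6, 7] | order so far=[3]
  pop 1: no out-edges | ready=[4, 6, 7] | order so far=[3, 1]
  pop 4: indeg[2]->2; indeg[5]->0 | ready=[5, 6, 7] | order so far=[3, 1, 4]
  pop 5: indeg[0]->0 | ready=[0, 6, 7] | order so far=[3, 1, 4, 5]
  pop 0: indeg[2]->1 | ready=[6, 7] | order so far=[3, 1, 4, 5, 0]
  pop 6: indeg[2]->0 | ready=[2, 7] | order so far=[3, 1, 4, 5, 0, 6]
  pop 2: no out-edges | ready=[7] | order so far=[3, 1, 4, 5, 0, 6, 2]
  pop 7: no out-edges | ready=[] | order so far=[3, 1, 4, 5, 0, 6, 2, 7]
  Result: [3, 1, 4, 5, 0, 6, 2, 7]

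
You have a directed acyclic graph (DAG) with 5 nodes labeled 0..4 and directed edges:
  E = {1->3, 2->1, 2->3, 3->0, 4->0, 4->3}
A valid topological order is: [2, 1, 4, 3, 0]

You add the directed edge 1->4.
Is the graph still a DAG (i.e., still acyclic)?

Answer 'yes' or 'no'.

Answer: yes

Derivation:
Given toposort: [2, 1, 4, 3, 0]
Position of 1: index 1; position of 4: index 2
New edge 1->4: forward
Forward edge: respects the existing order. Still a DAG, same toposort still valid.
Still a DAG? yes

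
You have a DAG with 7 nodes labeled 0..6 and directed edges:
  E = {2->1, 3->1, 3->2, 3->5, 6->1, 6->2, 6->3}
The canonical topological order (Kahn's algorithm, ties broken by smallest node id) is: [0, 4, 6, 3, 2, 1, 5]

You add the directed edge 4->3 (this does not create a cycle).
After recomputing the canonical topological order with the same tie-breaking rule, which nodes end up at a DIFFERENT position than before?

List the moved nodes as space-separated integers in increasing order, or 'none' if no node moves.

Answer: none

Derivation:
Old toposort: [0, 4, 6, 3, 2, 1, 5]
Added edge 4->3
Recompute Kahn (smallest-id tiebreak):
  initial in-degrees: [0, 3, 2, 2, 0, 1, 0]
  ready (indeg=0): [0, 4, 6]
  pop 0: no out-edges | ready=[4, 6] | order so far=[0]
  pop 4: indeg[3]->1 | ready=[6] | order so far=[0, 4]
  pop 6: indeg[1]->2; indeg[2]->1; indeg[3]->0 | ready=[3] | order so far=[0, 4, 6]
  pop 3: indeg[1]->1; indeg[2]->0; indeg[5]->0 | ready=[2, 5] | order so far=[0, 4, 6, 3]
  pop 2: indeg[1]->0 | ready=[1, 5] | order so far=[0, 4, 6, 3, 2]
  pop 1: no out-edges | ready=[5] | order so far=[0, 4, 6, 3, 2, 1]
  pop 5: no out-edges | ready=[] | order so far=[0, 4, 6, 3, 2, 1, 5]
New canonical toposort: [0, 4, 6, 3, 2, 1, 5]
Compare positions:
  Node 0: index 0 -> 0 (same)
  Node 1: index 5 -> 5 (same)
  Node 2: index 4 -> 4 (same)
  Node 3: index 3 -> 3 (same)
  Node 4: index 1 -> 1 (same)
  Node 5: index 6 -> 6 (same)
  Node 6: index 2 -> 2 (same)
Nodes that changed position: none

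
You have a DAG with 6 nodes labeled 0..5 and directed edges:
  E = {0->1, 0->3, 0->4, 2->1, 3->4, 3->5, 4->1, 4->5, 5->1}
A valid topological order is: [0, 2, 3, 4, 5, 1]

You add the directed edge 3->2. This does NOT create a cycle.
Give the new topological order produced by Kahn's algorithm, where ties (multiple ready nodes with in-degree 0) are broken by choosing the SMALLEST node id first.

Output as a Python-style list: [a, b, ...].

Answer: [0, 3, 2, 4, 5, 1]

Derivation:
Old toposort: [0, 2, 3, 4, 5, 1]
Added edge: 3->2
Position of 3 (2) > position of 2 (1). Must reorder: 3 must now come before 2.
Run Kahn's algorithm (break ties by smallest node id):
  initial in-degrees: [0, 4, 1, 1, 2, 2]
  ready (indeg=0): [0]
  pop 0: indeg[1]->3; indeg[3]->0; indeg[4]->1 | ready=[3] | order so far=[0]
  pop 3: indeg[2]->0; indeg[4]->0; indeg[5]->1 | ready=[2, 4] | order so far=[0, 3]
  pop 2: indeg[1]->2 | ready=[4] | order so far=[0, 3, 2]
  pop 4: indeg[1]->1; indeg[5]->0 | ready=[5] | order so far=[0, 3, 2, 4]
  pop 5: indeg[1]->0 | ready=[1] | order so far=[0, 3, 2, 4, 5]
  pop 1: no out-edges | ready=[] | order so far=[0, 3, 2, 4, 5, 1]
  Result: [0, 3, 2, 4, 5, 1]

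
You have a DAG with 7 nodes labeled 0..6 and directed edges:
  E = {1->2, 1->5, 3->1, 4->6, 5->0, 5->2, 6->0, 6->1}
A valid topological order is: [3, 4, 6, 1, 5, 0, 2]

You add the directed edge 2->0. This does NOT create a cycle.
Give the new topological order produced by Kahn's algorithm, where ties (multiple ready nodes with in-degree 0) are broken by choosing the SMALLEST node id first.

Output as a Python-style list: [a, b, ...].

Old toposort: [3, 4, 6, 1, 5, 0, 2]
Added edge: 2->0
Position of 2 (6) > position of 0 (5). Must reorder: 2 must now come before 0.
Run Kahn's algorithm (break ties by smallest node id):
  initial in-degrees: [3, 2, 2, 0, 0, 1, 1]
  ready (indeg=0): [3, 4]
  pop 3: indeg[1]->1 | ready=[4] | order so far=[3]
  pop 4: indeg[6]->0 | ready=[6] | order so far=[3, 4]
  pop 6: indeg[0]->2; indeg[1]->0 | ready=[1] | order so far=[3, 4, 6]
  pop 1: indeg[2]->1; indeg[5]->0 | ready=[5] | order so far=[3, 4, 6, 1]
  pop 5: indeg[0]->1; indeg[2]->0 | ready=[2] | order so far=[3, 4, 6, 1, 5]
  pop 2: indeg[0]->0 | ready=[0] | order so far=[3, 4, 6, 1, 5, 2]
  pop 0: no out-edges | ready=[] | order so far=[3, 4, 6, 1, 5, 2, 0]
  Result: [3, 4, 6, 1, 5, 2, 0]

Answer: [3, 4, 6, 1, 5, 2, 0]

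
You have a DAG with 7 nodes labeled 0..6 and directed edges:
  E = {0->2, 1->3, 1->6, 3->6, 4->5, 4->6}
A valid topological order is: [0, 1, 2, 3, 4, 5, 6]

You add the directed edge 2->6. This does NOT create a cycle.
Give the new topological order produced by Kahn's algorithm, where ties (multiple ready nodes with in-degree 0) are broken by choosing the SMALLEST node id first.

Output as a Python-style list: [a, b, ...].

Old toposort: [0, 1, 2, 3, 4, 5, 6]
Added edge: 2->6
Position of 2 (2) < position of 6 (6). Old order still valid.
Run Kahn's algorithm (break ties by smallest node id):
  initial in-degrees: [0, 0, 1, 1, 0, 1, 4]
  ready (indeg=0): [0, 1, 4]
  pop 0: indeg[2]->0 | ready=[1, 2, 4] | order so far=[0]
  pop 1: indeg[3]->0; indeg[6]->3 | ready=[2, 3, 4] | order so far=[0, 1]
  pop 2: indeg[6]->2 | ready=[3, 4] | order so far=[0, 1, 2]
  pop 3: indeg[6]->1 | ready=[4] | order so far=[0, 1, 2, 3]
  pop 4: indeg[5]->0; indeg[6]->0 | ready=[5, 6] | order so far=[0, 1, 2, 3, 4]
  pop 5: no out-edges | ready=[6] | order so far=[0, 1, 2, 3, 4, 5]
  pop 6: no out-edges | ready=[] | order so far=[0, 1, 2, 3, 4, 5, 6]
  Result: [0, 1, 2, 3, 4, 5, 6]

Answer: [0, 1, 2, 3, 4, 5, 6]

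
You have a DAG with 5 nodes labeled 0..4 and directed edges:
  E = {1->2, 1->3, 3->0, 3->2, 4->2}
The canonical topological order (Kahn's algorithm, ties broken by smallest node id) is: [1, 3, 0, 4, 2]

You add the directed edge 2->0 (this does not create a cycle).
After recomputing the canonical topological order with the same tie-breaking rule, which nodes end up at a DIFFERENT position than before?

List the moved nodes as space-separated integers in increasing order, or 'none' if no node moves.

Answer: 0 2 4

Derivation:
Old toposort: [1, 3, 0, 4, 2]
Added edge 2->0
Recompute Kahn (smallest-id tiebreak):
  initial in-degrees: [2, 0, 3, 1, 0]
  ready (indeg=0): [1, 4]
  pop 1: indeg[2]->2; indeg[3]->0 | ready=[3, 4] | order so far=[1]
  pop 3: indeg[0]->1; indeg[2]->1 | ready=[4] | order so far=[1, 3]
  pop 4: indeg[2]->0 | ready=[2] | order so far=[1, 3, 4]
  pop 2: indeg[0]->0 | ready=[0] | order so far=[1, 3, 4, 2]
  pop 0: no out-edges | ready=[] | order so far=[1, 3, 4, 2, 0]
New canonical toposort: [1, 3, 4, 2, 0]
Compare positions:
  Node 0: index 2 -> 4 (moved)
  Node 1: index 0 -> 0 (same)
  Node 2: index 4 -> 3 (moved)
  Node 3: index 1 -> 1 (same)
  Node 4: index 3 -> 2 (moved)
Nodes that changed position: 0 2 4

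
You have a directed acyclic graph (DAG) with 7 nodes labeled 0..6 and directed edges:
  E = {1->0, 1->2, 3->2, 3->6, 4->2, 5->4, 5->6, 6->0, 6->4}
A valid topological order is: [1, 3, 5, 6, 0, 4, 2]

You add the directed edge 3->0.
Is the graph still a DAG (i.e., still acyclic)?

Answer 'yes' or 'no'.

Given toposort: [1, 3, 5, 6, 0, 4, 2]
Position of 3: index 1; position of 0: index 4
New edge 3->0: forward
Forward edge: respects the existing order. Still a DAG, same toposort still valid.
Still a DAG? yes

Answer: yes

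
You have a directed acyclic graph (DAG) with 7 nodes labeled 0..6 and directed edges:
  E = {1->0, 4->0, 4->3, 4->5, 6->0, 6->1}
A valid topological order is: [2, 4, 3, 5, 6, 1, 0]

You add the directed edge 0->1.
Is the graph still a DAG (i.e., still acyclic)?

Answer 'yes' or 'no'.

Given toposort: [2, 4, 3, 5, 6, 1, 0]
Position of 0: index 6; position of 1: index 5
New edge 0->1: backward (u after v in old order)
Backward edge: old toposort is now invalid. Check if this creates a cycle.
Does 1 already reach 0? Reachable from 1: [0, 1]. YES -> cycle!
Still a DAG? no

Answer: no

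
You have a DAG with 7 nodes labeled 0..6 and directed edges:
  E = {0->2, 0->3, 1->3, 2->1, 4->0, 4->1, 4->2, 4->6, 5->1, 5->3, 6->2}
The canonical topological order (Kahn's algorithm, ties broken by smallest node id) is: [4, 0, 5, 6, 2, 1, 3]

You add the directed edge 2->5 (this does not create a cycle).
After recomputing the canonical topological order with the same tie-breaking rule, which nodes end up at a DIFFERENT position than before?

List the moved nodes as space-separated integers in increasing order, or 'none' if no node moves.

Old toposort: [4, 0, 5, 6, 2, 1, 3]
Added edge 2->5
Recompute Kahn (smallest-id tiebreak):
  initial in-degrees: [1, 3, 3, 3, 0, 1, 1]
  ready (indeg=0): [4]
  pop 4: indeg[0]->0; indeg[1]->2; indeg[2]->2; indeg[6]->0 | ready=[0, 6] | order so far=[4]
  pop 0: indeg[2]->1; indeg[3]->2 | ready=[6] | order so far=[4, 0]
  pop 6: indeg[2]->0 | ready=[2] | order so far=[4, 0, 6]
  pop 2: indeg[1]->1; indeg[5]->0 | ready=[5] | order so far=[4, 0, 6, 2]
  pop 5: indeg[1]->0; indeg[3]->1 | ready=[1] | order so far=[4, 0, 6, 2, 5]
  pop 1: indeg[3]->0 | ready=[3] | order so far=[4, 0, 6, 2, 5, 1]
  pop 3: no out-edges | ready=[] | order so far=[4, 0, 6, 2, 5, 1, 3]
New canonical toposort: [4, 0, 6, 2, 5, 1, 3]
Compare positions:
  Node 0: index 1 -> 1 (same)
  Node 1: index 5 -> 5 (same)
  Node 2: index 4 -> 3 (moved)
  Node 3: index 6 -> 6 (same)
  Node 4: index 0 -> 0 (same)
  Node 5: index 2 -> 4 (moved)
  Node 6: index 3 -> 2 (moved)
Nodes that changed position: 2 5 6

Answer: 2 5 6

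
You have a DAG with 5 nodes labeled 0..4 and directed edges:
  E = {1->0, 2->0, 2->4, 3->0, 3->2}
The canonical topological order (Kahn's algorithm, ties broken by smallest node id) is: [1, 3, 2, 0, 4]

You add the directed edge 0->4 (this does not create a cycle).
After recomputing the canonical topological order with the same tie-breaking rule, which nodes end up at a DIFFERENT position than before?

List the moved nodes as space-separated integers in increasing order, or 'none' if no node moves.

Old toposort: [1, 3, 2, 0, 4]
Added edge 0->4
Recompute Kahn (smallest-id tiebreak):
  initial in-degrees: [3, 0, 1, 0, 2]
  ready (indeg=0): [1, 3]
  pop 1: indeg[0]->2 | ready=[3] | order so far=[1]
  pop 3: indeg[0]->1; indeg[2]->0 | ready=[2] | order so far=[1, 3]
  pop 2: indeg[0]->0; indeg[4]->1 | ready=[0] | order so far=[1, 3, 2]
  pop 0: indeg[4]->0 | ready=[4] | order so far=[1, 3, 2, 0]
  pop 4: no out-edges | ready=[] | order so far=[1, 3, 2, 0, 4]
New canonical toposort: [1, 3, 2, 0, 4]
Compare positions:
  Node 0: index 3 -> 3 (same)
  Node 1: index 0 -> 0 (same)
  Node 2: index 2 -> 2 (same)
  Node 3: index 1 -> 1 (same)
  Node 4: index 4 -> 4 (same)
Nodes that changed position: none

Answer: none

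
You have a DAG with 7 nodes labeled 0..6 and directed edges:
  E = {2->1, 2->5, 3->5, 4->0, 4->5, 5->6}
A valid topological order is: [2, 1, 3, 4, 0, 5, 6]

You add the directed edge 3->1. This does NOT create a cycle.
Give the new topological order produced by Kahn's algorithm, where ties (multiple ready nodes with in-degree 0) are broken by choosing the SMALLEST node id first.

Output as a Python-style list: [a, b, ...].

Old toposort: [2, 1, 3, 4, 0, 5, 6]
Added edge: 3->1
Position of 3 (2) > position of 1 (1). Must reorder: 3 must now come before 1.
Run Kahn's algorithm (break ties by smallest node id):
  initial in-degrees: [1, 2, 0, 0, 0, 3, 1]
  ready (indeg=0): [2, 3, 4]
  pop 2: indeg[1]->1; indeg[5]->2 | ready=[3, 4] | order so far=[2]
  pop 3: indeg[1]->0; indeg[5]->1 | ready=[1, 4] | order so far=[2, 3]
  pop 1: no out-edges | ready=[4] | order so far=[2, 3, 1]
  pop 4: indeg[0]->0; indeg[5]->0 | ready=[0, 5] | order so far=[2, 3, 1, 4]
  pop 0: no out-edges | ready=[5] | order so far=[2, 3, 1, 4, 0]
  pop 5: indeg[6]->0 | ready=[6] | order so far=[2, 3, 1, 4, 0, 5]
  pop 6: no out-edges | ready=[] | order so far=[2, 3, 1, 4, 0, 5, 6]
  Result: [2, 3, 1, 4, 0, 5, 6]

Answer: [2, 3, 1, 4, 0, 5, 6]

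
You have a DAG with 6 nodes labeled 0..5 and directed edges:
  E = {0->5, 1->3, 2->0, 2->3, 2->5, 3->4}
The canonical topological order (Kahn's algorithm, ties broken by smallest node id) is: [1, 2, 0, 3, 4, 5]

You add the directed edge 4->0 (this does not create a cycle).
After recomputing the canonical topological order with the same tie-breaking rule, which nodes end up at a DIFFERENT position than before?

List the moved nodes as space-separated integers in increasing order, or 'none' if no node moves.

Old toposort: [1, 2, 0, 3, 4, 5]
Added edge 4->0
Recompute Kahn (smallest-id tiebreak):
  initial in-degrees: [2, 0, 0, 2, 1, 2]
  ready (indeg=0): [1, 2]
  pop 1: indeg[3]->1 | ready=[2] | order so far=[1]
  pop 2: indeg[0]->1; indeg[3]->0; indeg[5]->1 | ready=[3] | order so far=[1, 2]
  pop 3: indeg[4]->0 | ready=[4] | order so far=[1, 2, 3]
  pop 4: indeg[0]->0 | ready=[0] | order so far=[1, 2, 3, 4]
  pop 0: indeg[5]->0 | ready=[5] | order so far=[1, 2, 3, 4, 0]
  pop 5: no out-edges | ready=[] | order so far=[1, 2, 3, 4, 0, 5]
New canonical toposort: [1, 2, 3, 4, 0, 5]
Compare positions:
  Node 0: index 2 -> 4 (moved)
  Node 1: index 0 -> 0 (same)
  Node 2: index 1 -> 1 (same)
  Node 3: index 3 -> 2 (moved)
  Node 4: index 4 -> 3 (moved)
  Node 5: index 5 -> 5 (same)
Nodes that changed position: 0 3 4

Answer: 0 3 4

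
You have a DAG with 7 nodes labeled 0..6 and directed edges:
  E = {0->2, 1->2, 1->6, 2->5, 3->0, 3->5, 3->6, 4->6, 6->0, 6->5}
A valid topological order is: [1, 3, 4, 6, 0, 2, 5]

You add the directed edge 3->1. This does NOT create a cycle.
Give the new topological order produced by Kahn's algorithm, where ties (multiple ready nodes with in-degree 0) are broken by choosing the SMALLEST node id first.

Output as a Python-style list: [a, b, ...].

Answer: [3, 1, 4, 6, 0, 2, 5]

Derivation:
Old toposort: [1, 3, 4, 6, 0, 2, 5]
Added edge: 3->1
Position of 3 (1) > position of 1 (0). Must reorder: 3 must now come before 1.
Run Kahn's algorithm (break ties by smallest node id):
  initial in-degrees: [2, 1, 2, 0, 0, 3, 3]
  ready (indeg=0): [3, 4]
  pop 3: indeg[0]->1; indeg[1]->0; indeg[5]->2; indeg[6]->2 | ready=[1, 4] | order so far=[3]
  pop 1: indeg[2]->1; indeg[6]->1 | ready=[4] | order so far=[3, 1]
  pop 4: indeg[6]->0 | ready=[6] | order so far=[3, 1, 4]
  pop 6: indeg[0]->0; indeg[5]->1 | ready=[0] | order so far=[3, 1, 4, 6]
  pop 0: indeg[2]->0 | ready=[2] | order so far=[3, 1, 4, 6, 0]
  pop 2: indeg[5]->0 | ready=[5] | order so far=[3, 1, 4, 6, 0, 2]
  pop 5: no out-edges | ready=[] | order so far=[3, 1, 4, 6, 0, 2, 5]
  Result: [3, 1, 4, 6, 0, 2, 5]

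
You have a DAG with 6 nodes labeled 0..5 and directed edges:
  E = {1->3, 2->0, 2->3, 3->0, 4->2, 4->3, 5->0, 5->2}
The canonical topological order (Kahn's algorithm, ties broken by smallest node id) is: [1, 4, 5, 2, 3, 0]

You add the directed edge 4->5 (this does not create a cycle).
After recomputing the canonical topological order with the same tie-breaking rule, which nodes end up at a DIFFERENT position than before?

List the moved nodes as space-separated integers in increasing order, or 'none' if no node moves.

Old toposort: [1, 4, 5, 2, 3, 0]
Added edge 4->5
Recompute Kahn (smallest-id tiebreak):
  initial in-degrees: [3, 0, 2, 3, 0, 1]
  ready (indeg=0): [1, 4]
  pop 1: indeg[3]->2 | ready=[4] | order so far=[1]
  pop 4: indeg[2]->1; indeg[3]->1; indeg[5]->0 | ready=[5] | order so far=[1, 4]
  pop 5: indeg[0]->2; indeg[2]->0 | ready=[2] | order so far=[1, 4, 5]
  pop 2: indeg[0]->1; indeg[3]->0 | ready=[3] | order so far=[1, 4, 5, 2]
  pop 3: indeg[0]->0 | ready=[0] | order so far=[1, 4, 5, 2, 3]
  pop 0: no out-edges | ready=[] | order so far=[1, 4, 5, 2, 3, 0]
New canonical toposort: [1, 4, 5, 2, 3, 0]
Compare positions:
  Node 0: index 5 -> 5 (same)
  Node 1: index 0 -> 0 (same)
  Node 2: index 3 -> 3 (same)
  Node 3: index 4 -> 4 (same)
  Node 4: index 1 -> 1 (same)
  Node 5: index 2 -> 2 (same)
Nodes that changed position: none

Answer: none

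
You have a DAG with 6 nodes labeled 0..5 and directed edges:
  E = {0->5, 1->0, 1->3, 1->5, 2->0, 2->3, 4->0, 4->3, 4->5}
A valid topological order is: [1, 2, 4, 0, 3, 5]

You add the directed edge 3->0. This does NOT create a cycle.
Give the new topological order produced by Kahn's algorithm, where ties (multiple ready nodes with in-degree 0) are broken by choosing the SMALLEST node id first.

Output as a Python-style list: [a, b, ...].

Old toposort: [1, 2, 4, 0, 3, 5]
Added edge: 3->0
Position of 3 (4) > position of 0 (3). Must reorder: 3 must now come before 0.
Run Kahn's algorithm (break ties by smallest node id):
  initial in-degrees: [4, 0, 0, 3, 0, 3]
  ready (indeg=0): [1, 2, 4]
  pop 1: indeg[0]->3; indeg[3]->2; indeg[5]->2 | ready=[2, 4] | order so far=[1]
  pop 2: indeg[0]->2; indeg[3]->1 | ready=[4] | order so far=[1, 2]
  pop 4: indeg[0]->1; indeg[3]->0; indeg[5]->1 | ready=[3] | order so far=[1, 2, 4]
  pop 3: indeg[0]->0 | ready=[0] | order so far=[1, 2, 4, 3]
  pop 0: indeg[5]->0 | ready=[5] | order so far=[1, 2, 4, 3, 0]
  pop 5: no out-edges | ready=[] | order so far=[1, 2, 4, 3, 0, 5]
  Result: [1, 2, 4, 3, 0, 5]

Answer: [1, 2, 4, 3, 0, 5]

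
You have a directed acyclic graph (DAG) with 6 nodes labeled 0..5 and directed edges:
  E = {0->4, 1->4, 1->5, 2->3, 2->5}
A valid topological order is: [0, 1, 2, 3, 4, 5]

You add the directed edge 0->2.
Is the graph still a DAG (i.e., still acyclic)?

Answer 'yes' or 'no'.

Answer: yes

Derivation:
Given toposort: [0, 1, 2, 3, 4, 5]
Position of 0: index 0; position of 2: index 2
New edge 0->2: forward
Forward edge: respects the existing order. Still a DAG, same toposort still valid.
Still a DAG? yes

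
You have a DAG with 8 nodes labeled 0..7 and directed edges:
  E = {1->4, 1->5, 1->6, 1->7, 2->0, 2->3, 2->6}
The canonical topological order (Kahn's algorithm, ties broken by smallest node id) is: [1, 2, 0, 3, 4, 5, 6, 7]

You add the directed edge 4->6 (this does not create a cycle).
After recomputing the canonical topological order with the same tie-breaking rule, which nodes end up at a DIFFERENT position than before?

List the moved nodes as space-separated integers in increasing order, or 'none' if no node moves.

Answer: none

Derivation:
Old toposort: [1, 2, 0, 3, 4, 5, 6, 7]
Added edge 4->6
Recompute Kahn (smallest-id tiebreak):
  initial in-degrees: [1, 0, 0, 1, 1, 1, 3, 1]
  ready (indeg=0): [1, 2]
  pop 1: indeg[4]->0; indeg[5]->0; indeg[6]->2; indeg[7]->0 | ready=[2, 4, 5, 7] | order so far=[1]
  pop 2: indeg[0]->0; indeg[3]->0; indeg[6]->1 | ready=[0, 3, 4, 5, 7] | order so far=[1, 2]
  pop 0: no out-edges | ready=[3, 4, 5, 7] | order so far=[1, 2, 0]
  pop 3: no out-edges | ready=[4, 5, 7] | order so far=[1, 2, 0, 3]
  pop 4: indeg[6]->0 | ready=[5, 6, 7] | order so far=[1, 2, 0, 3, 4]
  pop 5: no out-edges | ready=[6, 7] | order so far=[1, 2, 0, 3, 4, 5]
  pop 6: no out-edges | ready=[7] | order so far=[1, 2, 0, 3, 4, 5, 6]
  pop 7: no out-edges | ready=[] | order so far=[1, 2, 0, 3, 4, 5, 6, 7]
New canonical toposort: [1, 2, 0, 3, 4, 5, 6, 7]
Compare positions:
  Node 0: index 2 -> 2 (same)
  Node 1: index 0 -> 0 (same)
  Node 2: index 1 -> 1 (same)
  Node 3: index 3 -> 3 (same)
  Node 4: index 4 -> 4 (same)
  Node 5: index 5 -> 5 (same)
  Node 6: index 6 -> 6 (same)
  Node 7: index 7 -> 7 (same)
Nodes that changed position: none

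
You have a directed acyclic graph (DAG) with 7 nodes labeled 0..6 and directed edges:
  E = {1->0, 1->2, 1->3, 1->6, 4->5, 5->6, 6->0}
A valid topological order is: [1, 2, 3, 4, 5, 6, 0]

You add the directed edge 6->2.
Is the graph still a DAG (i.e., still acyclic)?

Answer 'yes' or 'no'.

Given toposort: [1, 2, 3, 4, 5, 6, 0]
Position of 6: index 5; position of 2: index 1
New edge 6->2: backward (u after v in old order)
Backward edge: old toposort is now invalid. Check if this creates a cycle.
Does 2 already reach 6? Reachable from 2: [2]. NO -> still a DAG (reorder needed).
Still a DAG? yes

Answer: yes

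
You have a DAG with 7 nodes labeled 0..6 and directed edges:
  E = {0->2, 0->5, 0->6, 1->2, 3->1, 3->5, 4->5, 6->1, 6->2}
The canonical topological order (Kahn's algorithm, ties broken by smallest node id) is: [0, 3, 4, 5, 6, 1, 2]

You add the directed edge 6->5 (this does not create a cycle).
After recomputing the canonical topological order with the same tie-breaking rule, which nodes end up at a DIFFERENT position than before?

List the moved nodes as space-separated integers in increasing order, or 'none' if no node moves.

Old toposort: [0, 3, 4, 5, 6, 1, 2]
Added edge 6->5
Recompute Kahn (smallest-id tiebreak):
  initial in-degrees: [0, 2, 3, 0, 0, 4, 1]
  ready (indeg=0): [0, 3, 4]
  pop 0: indeg[2]->2; indeg[5]->3; indeg[6]->0 | ready=[3, 4, 6] | order so far=[0]
  pop 3: indeg[1]->1; indeg[5]->2 | ready=[4, 6] | order so far=[0, 3]
  pop 4: indeg[5]->1 | ready=[6] | order so far=[0, 3, 4]
  pop 6: indeg[1]->0; indeg[2]->1; indeg[5]->0 | ready=[1, 5] | order so far=[0, 3, 4, 6]
  pop 1: indeg[2]->0 | ready=[2, 5] | order so far=[0, 3, 4, 6, 1]
  pop 2: no out-edges | ready=[5] | order so far=[0, 3, 4, 6, 1, 2]
  pop 5: no out-edges | ready=[] | order so far=[0, 3, 4, 6, 1, 2, 5]
New canonical toposort: [0, 3, 4, 6, 1, 2, 5]
Compare positions:
  Node 0: index 0 -> 0 (same)
  Node 1: index 5 -> 4 (moved)
  Node 2: index 6 -> 5 (moved)
  Node 3: index 1 -> 1 (same)
  Node 4: index 2 -> 2 (same)
  Node 5: index 3 -> 6 (moved)
  Node 6: index 4 -> 3 (moved)
Nodes that changed position: 1 2 5 6

Answer: 1 2 5 6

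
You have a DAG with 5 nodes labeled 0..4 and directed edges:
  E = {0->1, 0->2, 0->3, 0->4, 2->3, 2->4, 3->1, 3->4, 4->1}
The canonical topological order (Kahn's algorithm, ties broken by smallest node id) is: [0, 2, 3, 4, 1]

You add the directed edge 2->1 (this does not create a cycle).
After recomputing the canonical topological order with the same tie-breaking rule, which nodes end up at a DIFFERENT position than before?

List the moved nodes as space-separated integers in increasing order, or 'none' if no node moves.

Answer: none

Derivation:
Old toposort: [0, 2, 3, 4, 1]
Added edge 2->1
Recompute Kahn (smallest-id tiebreak):
  initial in-degrees: [0, 4, 1, 2, 3]
  ready (indeg=0): [0]
  pop 0: indeg[1]->3; indeg[2]->0; indeg[3]->1; indeg[4]->2 | ready=[2] | order so far=[0]
  pop 2: indeg[1]->2; indeg[3]->0; indeg[4]->1 | ready=[3] | order so far=[0, 2]
  pop 3: indeg[1]->1; indeg[4]->0 | ready=[4] | order so far=[0, 2, 3]
  pop 4: indeg[1]->0 | ready=[1] | order so far=[0, 2, 3, 4]
  pop 1: no out-edges | ready=[] | order so far=[0, 2, 3, 4, 1]
New canonical toposort: [0, 2, 3, 4, 1]
Compare positions:
  Node 0: index 0 -> 0 (same)
  Node 1: index 4 -> 4 (same)
  Node 2: index 1 -> 1 (same)
  Node 3: index 2 -> 2 (same)
  Node 4: index 3 -> 3 (same)
Nodes that changed position: none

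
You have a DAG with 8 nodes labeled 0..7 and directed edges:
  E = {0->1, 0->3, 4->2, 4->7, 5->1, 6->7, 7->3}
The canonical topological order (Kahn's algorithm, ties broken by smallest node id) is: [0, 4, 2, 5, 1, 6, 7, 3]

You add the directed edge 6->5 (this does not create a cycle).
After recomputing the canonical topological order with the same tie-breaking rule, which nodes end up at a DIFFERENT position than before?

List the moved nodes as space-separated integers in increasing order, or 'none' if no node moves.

Answer: 1 5 6

Derivation:
Old toposort: [0, 4, 2, 5, 1, 6, 7, 3]
Added edge 6->5
Recompute Kahn (smallest-id tiebreak):
  initial in-degrees: [0, 2, 1, 2, 0, 1, 0, 2]
  ready (indeg=0): [0, 4, 6]
  pop 0: indeg[1]->1; indeg[3]->1 | ready=[4, 6] | order so far=[0]
  pop 4: indeg[2]->0; indeg[7]->1 | ready=[2, 6] | order so far=[0, 4]
  pop 2: no out-edges | ready=[6] | order so far=[0, 4, 2]
  pop 6: indeg[5]->0; indeg[7]->0 | ready=[5, 7] | order so far=[0, 4, 2, 6]
  pop 5: indeg[1]->0 | ready=[1, 7] | order so far=[0, 4, 2, 6, 5]
  pop 1: no out-edges | ready=[7] | order so far=[0, 4, 2, 6, 5, 1]
  pop 7: indeg[3]->0 | ready=[3] | order so far=[0, 4, 2, 6, 5, 1, 7]
  pop 3: no out-edges | ready=[] | order so far=[0, 4, 2, 6, 5, 1, 7, 3]
New canonical toposort: [0, 4, 2, 6, 5, 1, 7, 3]
Compare positions:
  Node 0: index 0 -> 0 (same)
  Node 1: index 4 -> 5 (moved)
  Node 2: index 2 -> 2 (same)
  Node 3: index 7 -> 7 (same)
  Node 4: index 1 -> 1 (same)
  Node 5: index 3 -> 4 (moved)
  Node 6: index 5 -> 3 (moved)
  Node 7: index 6 -> 6 (same)
Nodes that changed position: 1 5 6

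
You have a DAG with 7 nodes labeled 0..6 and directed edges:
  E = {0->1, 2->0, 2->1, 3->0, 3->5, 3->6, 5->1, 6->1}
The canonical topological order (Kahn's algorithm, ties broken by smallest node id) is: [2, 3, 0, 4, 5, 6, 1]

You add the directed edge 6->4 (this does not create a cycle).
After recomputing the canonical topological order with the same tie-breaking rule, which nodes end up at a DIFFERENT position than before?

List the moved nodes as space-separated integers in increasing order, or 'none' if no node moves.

Old toposort: [2, 3, 0, 4, 5, 6, 1]
Added edge 6->4
Recompute Kahn (smallest-id tiebreak):
  initial in-degrees: [2, 4, 0, 0, 1, 1, 1]
  ready (indeg=0): [2, 3]
  pop 2: indeg[0]->1; indeg[1]->3 | ready=[3] | order so far=[2]
  pop 3: indeg[0]->0; indeg[5]->0; indeg[6]->0 | ready=[0, 5, 6] | order so far=[2, 3]
  pop 0: indeg[1]->2 | ready=[5, 6] | order so far=[2, 3, 0]
  pop 5: indeg[1]->1 | ready=[6] | order so far=[2, 3, 0, 5]
  pop 6: indeg[1]->0; indeg[4]->0 | ready=[1, 4] | order so far=[2, 3, 0, 5, 6]
  pop 1: no out-edges | ready=[4] | order so far=[2, 3, 0, 5, 6, 1]
  pop 4: no out-edges | ready=[] | order so far=[2, 3, 0, 5, 6, 1, 4]
New canonical toposort: [2, 3, 0, 5, 6, 1, 4]
Compare positions:
  Node 0: index 2 -> 2 (same)
  Node 1: index 6 -> 5 (moved)
  Node 2: index 0 -> 0 (same)
  Node 3: index 1 -> 1 (same)
  Node 4: index 3 -> 6 (moved)
  Node 5: index 4 -> 3 (moved)
  Node 6: index 5 -> 4 (moved)
Nodes that changed position: 1 4 5 6

Answer: 1 4 5 6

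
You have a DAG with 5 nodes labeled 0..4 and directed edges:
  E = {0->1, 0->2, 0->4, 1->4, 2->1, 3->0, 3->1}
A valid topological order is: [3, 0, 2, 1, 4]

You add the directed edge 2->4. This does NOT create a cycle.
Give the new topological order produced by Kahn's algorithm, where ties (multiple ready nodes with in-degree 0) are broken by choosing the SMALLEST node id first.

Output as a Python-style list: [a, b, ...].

Old toposort: [3, 0, 2, 1, 4]
Added edge: 2->4
Position of 2 (2) < position of 4 (4). Old order still valid.
Run Kahn's algorithm (break ties by smallest node id):
  initial in-degrees: [1, 3, 1, 0, 3]
  ready (indeg=0): [3]
  pop 3: indeg[0]->0; indeg[1]->2 | ready=[0] | order so far=[3]
  pop 0: indeg[1]->1; indeg[2]->0; indeg[4]->2 | ready=[2] | order so far=[3, 0]
  pop 2: indeg[1]->0; indeg[4]->1 | ready=[1] | order so far=[3, 0, 2]
  pop 1: indeg[4]->0 | ready=[4] | order so far=[3, 0, 2, 1]
  pop 4: no out-edges | ready=[] | order so far=[3, 0, 2, 1, 4]
  Result: [3, 0, 2, 1, 4]

Answer: [3, 0, 2, 1, 4]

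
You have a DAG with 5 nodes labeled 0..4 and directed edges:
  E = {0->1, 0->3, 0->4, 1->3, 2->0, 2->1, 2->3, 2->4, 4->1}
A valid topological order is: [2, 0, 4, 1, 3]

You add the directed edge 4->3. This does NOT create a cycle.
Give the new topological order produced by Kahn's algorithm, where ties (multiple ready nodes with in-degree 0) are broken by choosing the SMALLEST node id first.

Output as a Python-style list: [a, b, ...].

Old toposort: [2, 0, 4, 1, 3]
Added edge: 4->3
Position of 4 (2) < position of 3 (4). Old order still valid.
Run Kahn's algorithm (break ties by smallest node id):
  initial in-degrees: [1, 3, 0, 4, 2]
  ready (indeg=0): [2]
  pop 2: indeg[0]->0; indeg[1]->2; indeg[3]->3; indeg[4]->1 | ready=[0] | order so far=[2]
  pop 0: indeg[1]->1; indeg[3]->2; indeg[4]->0 | ready=[4] | order so far=[2, 0]
  pop 4: indeg[1]->0; indeg[3]->1 | ready=[1] | order so far=[2, 0, 4]
  pop 1: indeg[3]->0 | ready=[3] | order so far=[2, 0, 4, 1]
  pop 3: no out-edges | ready=[] | order so far=[2, 0, 4, 1, 3]
  Result: [2, 0, 4, 1, 3]

Answer: [2, 0, 4, 1, 3]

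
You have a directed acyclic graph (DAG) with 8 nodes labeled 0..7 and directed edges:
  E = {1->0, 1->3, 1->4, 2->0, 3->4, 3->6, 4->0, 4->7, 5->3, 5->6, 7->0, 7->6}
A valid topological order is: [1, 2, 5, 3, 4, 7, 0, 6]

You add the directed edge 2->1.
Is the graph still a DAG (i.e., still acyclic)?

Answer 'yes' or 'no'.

Answer: yes

Derivation:
Given toposort: [1, 2, 5, 3, 4, 7, 0, 6]
Position of 2: index 1; position of 1: index 0
New edge 2->1: backward (u after v in old order)
Backward edge: old toposort is now invalid. Check if this creates a cycle.
Does 1 already reach 2? Reachable from 1: [0, 1, 3, 4, 6, 7]. NO -> still a DAG (reorder needed).
Still a DAG? yes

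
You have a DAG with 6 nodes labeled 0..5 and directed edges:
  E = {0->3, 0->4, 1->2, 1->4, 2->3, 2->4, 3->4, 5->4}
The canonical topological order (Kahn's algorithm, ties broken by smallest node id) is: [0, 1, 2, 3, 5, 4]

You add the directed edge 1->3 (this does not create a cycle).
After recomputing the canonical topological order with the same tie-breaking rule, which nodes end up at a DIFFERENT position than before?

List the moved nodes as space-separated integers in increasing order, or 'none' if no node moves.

Old toposort: [0, 1, 2, 3, 5, 4]
Added edge 1->3
Recompute Kahn (smallest-id tiebreak):
  initial in-degrees: [0, 0, 1, 3, 5, 0]
  ready (indeg=0): [0, 1, 5]
  pop 0: indeg[3]->2; indeg[4]->4 | ready=[1, 5] | order so far=[0]
  pop 1: indeg[2]->0; indeg[3]->1; indeg[4]->3 | ready=[2, 5] | order so far=[0, 1]
  pop 2: indeg[3]->0; indeg[4]->2 | ready=[3, 5] | order so far=[0, 1, 2]
  pop 3: indeg[4]->1 | ready=[5] | order so far=[0, 1, 2, 3]
  pop 5: indeg[4]->0 | ready=[4] | order so far=[0, 1, 2, 3, 5]
  pop 4: no out-edges | ready=[] | order so far=[0, 1, 2, 3, 5, 4]
New canonical toposort: [0, 1, 2, 3, 5, 4]
Compare positions:
  Node 0: index 0 -> 0 (same)
  Node 1: index 1 -> 1 (same)
  Node 2: index 2 -> 2 (same)
  Node 3: index 3 -> 3 (same)
  Node 4: index 5 -> 5 (same)
  Node 5: index 4 -> 4 (same)
Nodes that changed position: none

Answer: none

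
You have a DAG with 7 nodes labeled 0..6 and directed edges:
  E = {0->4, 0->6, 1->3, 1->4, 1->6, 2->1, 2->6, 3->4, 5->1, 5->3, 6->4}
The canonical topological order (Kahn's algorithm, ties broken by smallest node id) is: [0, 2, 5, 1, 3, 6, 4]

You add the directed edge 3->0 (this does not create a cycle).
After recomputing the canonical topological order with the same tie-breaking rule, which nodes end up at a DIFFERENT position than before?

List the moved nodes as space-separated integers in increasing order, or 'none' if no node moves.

Old toposort: [0, 2, 5, 1, 3, 6, 4]
Added edge 3->0
Recompute Kahn (smallest-id tiebreak):
  initial in-degrees: [1, 2, 0, 2, 4, 0, 3]
  ready (indeg=0): [2, 5]
  pop 2: indeg[1]->1; indeg[6]->2 | ready=[5] | order so far=[2]
  pop 5: indeg[1]->0; indeg[3]->1 | ready=[1] | order so far=[2, 5]
  pop 1: indeg[3]->0; indeg[4]->3; indeg[6]->1 | ready=[3] | order so far=[2, 5, 1]
  pop 3: indeg[0]->0; indeg[4]->2 | ready=[0] | order so far=[2, 5, 1, 3]
  pop 0: indeg[4]->1; indeg[6]->0 | ready=[6] | order so far=[2, 5, 1, 3, 0]
  pop 6: indeg[4]->0 | ready=[4] | order so far=[2, 5, 1, 3, 0, 6]
  pop 4: no out-edges | ready=[] | order so far=[2, 5, 1, 3, 0, 6, 4]
New canonical toposort: [2, 5, 1, 3, 0, 6, 4]
Compare positions:
  Node 0: index 0 -> 4 (moved)
  Node 1: index 3 -> 2 (moved)
  Node 2: index 1 -> 0 (moved)
  Node 3: index 4 -> 3 (moved)
  Node 4: index 6 -> 6 (same)
  Node 5: index 2 -> 1 (moved)
  Node 6: index 5 -> 5 (same)
Nodes that changed position: 0 1 2 3 5

Answer: 0 1 2 3 5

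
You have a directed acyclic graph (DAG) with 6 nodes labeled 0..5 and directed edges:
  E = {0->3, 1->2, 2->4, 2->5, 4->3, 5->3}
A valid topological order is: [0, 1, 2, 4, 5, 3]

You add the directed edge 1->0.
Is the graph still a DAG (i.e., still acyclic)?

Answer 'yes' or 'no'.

Given toposort: [0, 1, 2, 4, 5, 3]
Position of 1: index 1; position of 0: index 0
New edge 1->0: backward (u after v in old order)
Backward edge: old toposort is now invalid. Check if this creates a cycle.
Does 0 already reach 1? Reachable from 0: [0, 3]. NO -> still a DAG (reorder needed).
Still a DAG? yes

Answer: yes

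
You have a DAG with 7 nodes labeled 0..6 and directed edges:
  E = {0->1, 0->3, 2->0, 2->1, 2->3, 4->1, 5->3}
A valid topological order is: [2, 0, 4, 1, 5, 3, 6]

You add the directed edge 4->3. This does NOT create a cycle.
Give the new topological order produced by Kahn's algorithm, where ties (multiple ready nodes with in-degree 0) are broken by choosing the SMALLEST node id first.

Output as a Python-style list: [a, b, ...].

Old toposort: [2, 0, 4, 1, 5, 3, 6]
Added edge: 4->3
Position of 4 (2) < position of 3 (5). Old order still valid.
Run Kahn's algorithm (break ties by smallest node id):
  initial in-degrees: [1, 3, 0, 4, 0, 0, 0]
  ready (indeg=0): [2, 4, 5, 6]
  pop 2: indeg[0]->0; indeg[1]->2; indeg[3]->3 | ready=[0, 4, 5, 6] | order so far=[2]
  pop 0: indeg[1]->1; indeg[3]->2 | ready=[4, 5, 6] | order so far=[2, 0]
  pop 4: indeg[1]->0; indeg[3]->1 | ready=[1, 5, 6] | order so far=[2, 0, 4]
  pop 1: no out-edges | ready=[5, 6] | order so far=[2, 0, 4, 1]
  pop 5: indeg[3]->0 | ready=[3, 6] | order so far=[2, 0, 4, 1, 5]
  pop 3: no out-edges | ready=[6] | order so far=[2, 0, 4, 1, 5, 3]
  pop 6: no out-edges | ready=[] | order so far=[2, 0, 4, 1, 5, 3, 6]
  Result: [2, 0, 4, 1, 5, 3, 6]

Answer: [2, 0, 4, 1, 5, 3, 6]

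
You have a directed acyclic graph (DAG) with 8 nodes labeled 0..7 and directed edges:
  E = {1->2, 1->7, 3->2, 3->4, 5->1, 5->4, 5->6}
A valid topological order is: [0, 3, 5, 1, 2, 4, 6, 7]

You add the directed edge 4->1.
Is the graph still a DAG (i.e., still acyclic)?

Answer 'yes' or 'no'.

Given toposort: [0, 3, 5, 1, 2, 4, 6, 7]
Position of 4: index 5; position of 1: index 3
New edge 4->1: backward (u after v in old order)
Backward edge: old toposort is now invalid. Check if this creates a cycle.
Does 1 already reach 4? Reachable from 1: [1, 2, 7]. NO -> still a DAG (reorder needed).
Still a DAG? yes

Answer: yes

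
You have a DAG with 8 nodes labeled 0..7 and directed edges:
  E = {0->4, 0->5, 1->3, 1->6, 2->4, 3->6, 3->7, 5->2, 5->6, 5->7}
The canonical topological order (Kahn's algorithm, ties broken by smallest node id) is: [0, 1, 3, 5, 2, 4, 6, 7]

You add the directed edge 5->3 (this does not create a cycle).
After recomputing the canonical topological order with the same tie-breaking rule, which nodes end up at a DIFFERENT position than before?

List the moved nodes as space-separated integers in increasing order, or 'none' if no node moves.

Answer: 2 3 5

Derivation:
Old toposort: [0, 1, 3, 5, 2, 4, 6, 7]
Added edge 5->3
Recompute Kahn (smallest-id tiebreak):
  initial in-degrees: [0, 0, 1, 2, 2, 1, 3, 2]
  ready (indeg=0): [0, 1]
  pop 0: indeg[4]->1; indeg[5]->0 | ready=[1, 5] | order so far=[0]
  pop 1: indeg[3]->1; indeg[6]->2 | ready=[5] | order so far=[0, 1]
  pop 5: indeg[2]->0; indeg[3]->0; indeg[6]->1; indeg[7]->1 | ready=[2, 3] | order so far=[0, 1, 5]
  pop 2: indeg[4]->0 | ready=[3, 4] | order so far=[0, 1, 5, 2]
  pop 3: indeg[6]->0; indeg[7]->0 | ready=[4, 6, 7] | order so far=[0, 1, 5, 2, 3]
  pop 4: no out-edges | ready=[6, 7] | order so far=[0, 1, 5, 2, 3, 4]
  pop 6: no out-edges | ready=[7] | order so far=[0, 1, 5, 2, 3, 4, 6]
  pop 7: no out-edges | ready=[] | order so far=[0, 1, 5, 2, 3, 4, 6, 7]
New canonical toposort: [0, 1, 5, 2, 3, 4, 6, 7]
Compare positions:
  Node 0: index 0 -> 0 (same)
  Node 1: index 1 -> 1 (same)
  Node 2: index 4 -> 3 (moved)
  Node 3: index 2 -> 4 (moved)
  Node 4: index 5 -> 5 (same)
  Node 5: index 3 -> 2 (moved)
  Node 6: index 6 -> 6 (same)
  Node 7: index 7 -> 7 (same)
Nodes that changed position: 2 3 5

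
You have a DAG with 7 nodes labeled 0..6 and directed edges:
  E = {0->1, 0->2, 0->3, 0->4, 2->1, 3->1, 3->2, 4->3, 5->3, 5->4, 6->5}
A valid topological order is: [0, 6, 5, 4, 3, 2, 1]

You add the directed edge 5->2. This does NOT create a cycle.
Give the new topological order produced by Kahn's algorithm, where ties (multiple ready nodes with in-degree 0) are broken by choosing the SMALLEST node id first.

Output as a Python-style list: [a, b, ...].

Answer: [0, 6, 5, 4, 3, 2, 1]

Derivation:
Old toposort: [0, 6, 5, 4, 3, 2, 1]
Added edge: 5->2
Position of 5 (2) < position of 2 (5). Old order still valid.
Run Kahn's algorithm (break ties by smallest node id):
  initial in-degrees: [0, 3, 3, 3, 2, 1, 0]
  ready (indeg=0): [0, 6]
  pop 0: indeg[1]->2; indeg[2]->2; indeg[3]->2; indeg[4]->1 | ready=[6] | order so far=[0]
  pop 6: indeg[5]->0 | ready=[5] | order so far=[0, 6]
  pop 5: indeg[2]->1; indeg[3]->1; indeg[4]->0 | ready=[4] | order so far=[0, 6, 5]
  pop 4: indeg[3]->0 | ready=[3] | order so far=[0, 6, 5, 4]
  pop 3: indeg[1]->1; indeg[2]->0 | ready=[2] | order so far=[0, 6, 5, 4, 3]
  pop 2: indeg[1]->0 | ready=[1] | order so far=[0, 6, 5, 4, 3, 2]
  pop 1: no out-edges | ready=[] | order so far=[0, 6, 5, 4, 3, 2, 1]
  Result: [0, 6, 5, 4, 3, 2, 1]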